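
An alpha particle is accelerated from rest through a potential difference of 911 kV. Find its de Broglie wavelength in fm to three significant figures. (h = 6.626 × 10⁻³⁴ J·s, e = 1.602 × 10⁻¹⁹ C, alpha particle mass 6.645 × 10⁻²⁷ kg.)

λ = 10.6 fm

KE = 2eV = 2 × 1.602 × 10⁻¹⁹ × 9.110 × 10⁵ = 2.919 × 10⁻¹³ J.
p = √(2mKE) = √(2 × 6.645 × 10⁻²⁷ × 2.919 × 10⁻¹³) = 6.228 × 10⁻²⁰ kg·m/s.
λ = h/p = 6.626 × 10⁻³⁴ / 6.228 × 10⁻²⁰ = 1.06 × 10⁻¹⁴ m = 10.6 fm.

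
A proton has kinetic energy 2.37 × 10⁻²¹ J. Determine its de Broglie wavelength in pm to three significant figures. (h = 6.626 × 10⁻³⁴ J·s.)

p = √(2mKE) = √(2 × 1.673 × 10⁻²⁷ × 2.370 × 10⁻²¹) = 2.816 × 10⁻²⁴ kg·m/s.
λ = h/p = 6.626 × 10⁻³⁴ / 2.816 × 10⁻²⁴ = 2.35 × 10⁻¹⁰ m = 235 pm.

λ = 235 pm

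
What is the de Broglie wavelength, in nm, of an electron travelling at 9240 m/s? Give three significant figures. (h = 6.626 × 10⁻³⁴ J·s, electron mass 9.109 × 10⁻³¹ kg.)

p = mv = 9.109 × 10⁻³¹ × 9240 = 8.417 × 10⁻²⁷ kg·m/s.
λ = h/p = 6.626 × 10⁻³⁴ / 8.417 × 10⁻²⁷ = 7.87 × 10⁻⁸ m = 78.7 nm.

λ = 78.7 nm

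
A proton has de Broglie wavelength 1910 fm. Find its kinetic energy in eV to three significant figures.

p = h/λ = 6.626 × 10⁻³⁴ / 1.910 × 10⁻¹² = 3.469 × 10⁻²² kg·m/s.
KE = p²/(2m) = (3.469 × 10⁻²²)² / (2 × 1.673 × 10⁻²⁷) = 3.597 × 10⁻¹⁷ J = 225 eV.

KE = 225 eV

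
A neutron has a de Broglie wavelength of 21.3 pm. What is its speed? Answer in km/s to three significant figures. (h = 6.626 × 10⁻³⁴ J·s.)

p = h/λ = 6.626 × 10⁻³⁴ / 2.130 × 10⁻¹¹ = 3.111 × 10⁻²³ kg·m/s.
v = p/m = 3.111 × 10⁻²³ / 1.675 × 10⁻²⁷ = 1.86 × 10⁴ m/s = 18.6 km/s.

v = 18.6 km/s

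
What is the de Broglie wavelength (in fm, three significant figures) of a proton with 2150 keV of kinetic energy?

λ = 19.5 fm

KE = 2150 keV = 3.444 × 10⁻¹³ J.
p = √(2mKE) = √(2 × 1.673 × 10⁻²⁷ × 3.444 × 10⁻¹³) = 3.395 × 10⁻²⁰ kg·m/s.
λ = h/p = 6.626 × 10⁻³⁴ / 3.395 × 10⁻²⁰ = 1.95 × 10⁻¹⁴ m = 19.5 fm.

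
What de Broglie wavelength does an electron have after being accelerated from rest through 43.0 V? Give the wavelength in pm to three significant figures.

KE = eV = 1.602 × 10⁻¹⁹ × 43.00 = 6.889 × 10⁻¹⁸ J.
p = √(2mKE) = √(2 × 9.109 × 10⁻³¹ × 6.889 × 10⁻¹⁸) = 3.543 × 10⁻²⁴ kg·m/s.
λ = h/p = 6.626 × 10⁻³⁴ / 3.543 × 10⁻²⁴ = 1.87 × 10⁻¹⁰ m = 187 pm.

λ = 187 pm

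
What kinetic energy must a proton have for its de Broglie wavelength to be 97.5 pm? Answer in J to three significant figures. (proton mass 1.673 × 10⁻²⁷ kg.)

p = h/λ = 6.626 × 10⁻³⁴ / 9.750 × 10⁻¹¹ = 6.796 × 10⁻²⁴ kg·m/s.
KE = p²/(2m) = (6.796 × 10⁻²⁴)² / (2 × 1.673 × 10⁻²⁷) = 1.380 × 10⁻²⁰ J = 1.38 × 10⁻²⁰ J.

KE = 1.38 × 10⁻²⁰ J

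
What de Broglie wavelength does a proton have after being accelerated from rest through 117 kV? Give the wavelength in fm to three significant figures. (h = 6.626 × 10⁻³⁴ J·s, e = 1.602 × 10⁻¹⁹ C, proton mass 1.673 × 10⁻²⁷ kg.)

KE = eV = 1.602 × 10⁻¹⁹ × 1.170 × 10⁵ = 1.874 × 10⁻¹⁴ J.
p = √(2mKE) = √(2 × 1.673 × 10⁻²⁷ × 1.874 × 10⁻¹⁴) = 7.919 × 10⁻²¹ kg·m/s.
λ = h/p = 6.626 × 10⁻³⁴ / 7.919 × 10⁻²¹ = 8.37 × 10⁻¹⁴ m = 83.7 fm.

λ = 83.7 fm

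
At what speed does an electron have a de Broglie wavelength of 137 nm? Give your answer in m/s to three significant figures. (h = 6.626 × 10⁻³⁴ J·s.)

v = 5310 m/s

p = h/λ = 6.626 × 10⁻³⁴ / 1.370 × 10⁻⁷ = 4.836 × 10⁻²⁷ kg·m/s.
v = p/m = 4.836 × 10⁻²⁷ / 9.109 × 10⁻³¹ = 5.31 × 10³ m/s = 5310 m/s.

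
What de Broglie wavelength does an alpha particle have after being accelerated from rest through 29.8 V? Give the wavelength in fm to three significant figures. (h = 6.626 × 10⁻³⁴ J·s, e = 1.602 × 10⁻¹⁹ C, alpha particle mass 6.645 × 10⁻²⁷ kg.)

KE = 2eV = 2 × 1.602 × 10⁻¹⁹ × 29.80 = 9.548 × 10⁻¹⁸ J.
p = √(2mKE) = √(2 × 6.645 × 10⁻²⁷ × 9.548 × 10⁻¹⁸) = 3.562 × 10⁻²² kg·m/s.
λ = h/p = 6.626 × 10⁻³⁴ / 3.562 × 10⁻²² = 1.86 × 10⁻¹² m = 1860 fm.

λ = 1860 fm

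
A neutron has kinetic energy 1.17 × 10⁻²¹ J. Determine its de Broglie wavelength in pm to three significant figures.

p = √(2mKE) = √(2 × 1.675 × 10⁻²⁷ × 1.170 × 10⁻²¹) = 1.980 × 10⁻²⁴ kg·m/s.
λ = h/p = 6.626 × 10⁻³⁴ / 1.980 × 10⁻²⁴ = 3.35 × 10⁻¹⁰ m = 335 pm.

λ = 335 pm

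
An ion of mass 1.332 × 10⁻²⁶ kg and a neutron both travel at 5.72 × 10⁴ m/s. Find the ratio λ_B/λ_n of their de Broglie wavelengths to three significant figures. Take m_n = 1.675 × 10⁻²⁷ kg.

At fixed v, p = mv so λ = h/(mv) ∝ 1/m.
λ_B/λ_n = m_n/m_B = 1.675 × 10⁻²⁷/1.332 × 10⁻²⁶ = 0.126.

λ_B/λ_n = 0.126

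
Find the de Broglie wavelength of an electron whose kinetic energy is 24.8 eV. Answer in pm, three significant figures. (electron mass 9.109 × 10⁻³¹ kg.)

λ = 246 pm

KE = 24.8 eV = 3.973 × 10⁻¹⁸ J.
p = √(2mKE) = √(2 × 9.109 × 10⁻³¹ × 3.973 × 10⁻¹⁸) = 2.690 × 10⁻²⁴ kg·m/s.
λ = h/p = 6.626 × 10⁻³⁴ / 2.690 × 10⁻²⁴ = 2.46 × 10⁻¹⁰ m = 246 pm.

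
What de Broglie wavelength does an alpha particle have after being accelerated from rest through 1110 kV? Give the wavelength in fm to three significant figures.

KE = 2eV = 2 × 1.602 × 10⁻¹⁹ × 1.110 × 10⁶ = 3.556 × 10⁻¹³ J.
p = √(2mKE) = √(2 × 6.645 × 10⁻²⁷ × 3.556 × 10⁻¹³) = 6.875 × 10⁻²⁰ kg·m/s.
λ = h/p = 6.626 × 10⁻³⁴ / 6.875 × 10⁻²⁰ = 9.64 × 10⁻¹⁵ m = 9.64 fm.

λ = 9.64 fm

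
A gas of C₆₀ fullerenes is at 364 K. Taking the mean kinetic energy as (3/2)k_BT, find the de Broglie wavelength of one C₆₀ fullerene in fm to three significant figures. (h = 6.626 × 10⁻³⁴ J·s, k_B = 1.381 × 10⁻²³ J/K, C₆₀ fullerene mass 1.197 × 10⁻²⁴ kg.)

KE = (3/2)k_BT = 1.5 × 1.381 × 10⁻²³ × 364 = 7.540 × 10⁻²¹ J.
p = √(2mKE) = √(2 × 1.197 × 10⁻²⁴ × 7.540 × 10⁻²¹) = 1.344 × 10⁻²² kg·m/s.
λ = h/p = 4.93 × 10⁻¹² m = 4930 fm.

λ = 4930 fm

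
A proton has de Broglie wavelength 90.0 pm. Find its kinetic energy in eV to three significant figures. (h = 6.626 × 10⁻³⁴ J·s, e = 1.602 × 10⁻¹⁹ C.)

KE = 0.101 eV

p = h/λ = 6.626 × 10⁻³⁴ / 9.000 × 10⁻¹¹ = 7.362 × 10⁻²⁴ kg·m/s.
KE = p²/(2m) = (7.362 × 10⁻²⁴)² / (2 × 1.673 × 10⁻²⁷) = 1.620 × 10⁻²⁰ J = 0.101 eV.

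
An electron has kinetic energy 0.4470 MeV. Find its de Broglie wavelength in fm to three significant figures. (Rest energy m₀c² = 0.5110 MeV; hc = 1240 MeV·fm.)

Total energy E = KE + m₀c² = 0.4470 + 0.5110 = 0.9580 MeV.
(pc)² = E² − (m₀c²)² = (0.9580)² − (0.5110)² = 0.6566 MeV², so pc = 0.8103 MeV.
λ = hc/(pc) = 1240 MeV·fm / 0.8103 MeV = 1530 fm.

λ = 1530 fm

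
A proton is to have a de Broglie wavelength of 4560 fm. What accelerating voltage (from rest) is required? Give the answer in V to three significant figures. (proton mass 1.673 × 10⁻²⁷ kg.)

p = h/λ = 6.626 × 10⁻³⁴ / 4.560 × 10⁻¹² = 1.453 × 10⁻²² kg·m/s.
KE = p²/(2m) = 6.310 × 10⁻¹⁸ J.
V = KE/e = 6.310 × 10⁻¹⁸ / (1.602 × 10⁻¹⁹) = 39.4 V.

V = 39.4 V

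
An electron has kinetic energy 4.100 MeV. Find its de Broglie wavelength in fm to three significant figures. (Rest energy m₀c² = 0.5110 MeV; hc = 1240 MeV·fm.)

Total energy E = KE + m₀c² = 4.100 + 0.5110 = 4.6110 MeV.
(pc)² = E² − (m₀c²)² = (4.6110)² − (0.5110)² = 21.00 MeV², so pc = 4.583 MeV.
λ = hc/(pc) = 1240 MeV·fm / 4.583 MeV = 271 fm.

λ = 271 fm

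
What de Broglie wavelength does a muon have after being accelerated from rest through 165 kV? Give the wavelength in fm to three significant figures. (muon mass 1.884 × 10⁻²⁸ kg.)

KE = eV = 1.602 × 10⁻¹⁹ × 1.650 × 10⁵ = 2.643 × 10⁻¹⁴ J.
p = √(2mKE) = √(2 × 1.884 × 10⁻²⁸ × 2.643 × 10⁻¹⁴) = 3.156 × 10⁻²¹ kg·m/s.
λ = h/p = 6.626 × 10⁻³⁴ / 3.156 × 10⁻²¹ = 2.10 × 10⁻¹³ m = 210 fm.

λ = 210 fm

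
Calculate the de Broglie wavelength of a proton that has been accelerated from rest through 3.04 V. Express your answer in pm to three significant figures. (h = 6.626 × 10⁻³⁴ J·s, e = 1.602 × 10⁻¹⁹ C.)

λ = 16.4 pm

KE = eV = 1.602 × 10⁻¹⁹ × 3.040 = 4.870 × 10⁻¹⁹ J.
p = √(2mKE) = √(2 × 1.673 × 10⁻²⁷ × 4.870 × 10⁻¹⁹) = 4.037 × 10⁻²³ kg·m/s.
λ = h/p = 6.626 × 10⁻³⁴ / 4.037 × 10⁻²³ = 1.64 × 10⁻¹¹ m = 16.4 pm.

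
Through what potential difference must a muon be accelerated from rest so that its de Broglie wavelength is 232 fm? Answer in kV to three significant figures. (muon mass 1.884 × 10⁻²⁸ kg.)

p = h/λ = 6.626 × 10⁻³⁴ / 2.320 × 10⁻¹³ = 2.856 × 10⁻²¹ kg·m/s.
KE = p²/(2m) = 2.165 × 10⁻¹⁴ J.
V = KE/e = 2.165 × 10⁻¹⁴ / (1.602 × 10⁻¹⁹) = 135 kV.

V = 135 kV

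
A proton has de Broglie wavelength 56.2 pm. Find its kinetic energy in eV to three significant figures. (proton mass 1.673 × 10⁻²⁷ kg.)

KE = 0.259 eV

p = h/λ = 6.626 × 10⁻³⁴ / 5.620 × 10⁻¹¹ = 1.179 × 10⁻²³ kg·m/s.
KE = p²/(2m) = (1.179 × 10⁻²³)² / (2 × 1.673 × 10⁻²⁷) = 4.154 × 10⁻²⁰ J = 0.259 eV.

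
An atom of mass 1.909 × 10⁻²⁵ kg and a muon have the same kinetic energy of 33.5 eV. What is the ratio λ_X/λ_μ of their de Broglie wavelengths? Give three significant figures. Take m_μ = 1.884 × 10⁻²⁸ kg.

λ_X/λ_μ = 0.0314

At fixed KE, p = √(2mKE) so λ = h/p ∝ 1/√m.
λ_X/λ_μ = √(m_μ/m_X) = √(1.884 × 10⁻²⁸/1.909 × 10⁻²⁵) = √(9.869 × 10⁻⁴) = 0.0314.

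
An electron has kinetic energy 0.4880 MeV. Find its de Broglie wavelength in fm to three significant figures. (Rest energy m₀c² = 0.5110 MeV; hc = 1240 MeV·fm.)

λ = 1440 fm

Total energy E = KE + m₀c² = 0.4880 + 0.5110 = 0.9990 MeV.
(pc)² = E² − (m₀c²)² = (0.9990)² − (0.5110)² = 0.7369 MeV², so pc = 0.8584 MeV.
λ = hc/(pc) = 1240 MeV·fm / 0.8584 MeV = 1440 fm.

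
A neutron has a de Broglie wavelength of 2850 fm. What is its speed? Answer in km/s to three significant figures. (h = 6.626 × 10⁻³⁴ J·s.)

p = h/λ = 6.626 × 10⁻³⁴ / 2.850 × 10⁻¹² = 2.325 × 10⁻²² kg·m/s.
v = p/m = 2.325 × 10⁻²² / 1.675 × 10⁻²⁷ = 1.39 × 10⁵ m/s = 139 km/s.

v = 139 km/s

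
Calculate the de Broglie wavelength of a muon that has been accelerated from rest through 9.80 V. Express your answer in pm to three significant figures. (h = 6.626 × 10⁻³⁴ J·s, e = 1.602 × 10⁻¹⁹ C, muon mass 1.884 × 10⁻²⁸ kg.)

λ = 27.2 pm

KE = eV = 1.602 × 10⁻¹⁹ × 9.800 = 1.570 × 10⁻¹⁸ J.
p = √(2mKE) = √(2 × 1.884 × 10⁻²⁸ × 1.570 × 10⁻¹⁸) = 2.432 × 10⁻²³ kg·m/s.
λ = h/p = 6.626 × 10⁻³⁴ / 2.432 × 10⁻²³ = 2.72 × 10⁻¹¹ m = 27.2 pm.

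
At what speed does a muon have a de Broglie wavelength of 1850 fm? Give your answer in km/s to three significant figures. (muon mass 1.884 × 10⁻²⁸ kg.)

v = 1900 km/s

p = h/λ = 6.626 × 10⁻³⁴ / 1.850 × 10⁻¹² = 3.582 × 10⁻²² kg·m/s.
v = p/m = 3.582 × 10⁻²² / 1.884 × 10⁻²⁸ = 1.90 × 10⁶ m/s = 1900 km/s.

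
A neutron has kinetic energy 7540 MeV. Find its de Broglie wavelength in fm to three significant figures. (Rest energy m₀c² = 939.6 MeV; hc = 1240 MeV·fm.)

Total energy E = KE + m₀c² = 7540 + 939.6 = 8479.6 MeV.
(pc)² = E² − (m₀c²)² = (8479.6)² − (939.6)² = 7.102 × 10⁷ MeV², so pc = 8427 MeV.
λ = hc/(pc) = 1240 MeV·fm / 8427 MeV = 0.147 fm.

λ = 0.147 fm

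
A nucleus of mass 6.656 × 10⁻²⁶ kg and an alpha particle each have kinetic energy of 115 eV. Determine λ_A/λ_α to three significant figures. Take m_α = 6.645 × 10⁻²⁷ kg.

λ_A/λ_α = 0.316

At fixed KE, p = √(2mKE) so λ = h/p ∝ 1/√m.
λ_A/λ_α = √(m_α/m_A) = √(6.645 × 10⁻²⁷/6.656 × 10⁻²⁶) = √(0.09983) = 0.316.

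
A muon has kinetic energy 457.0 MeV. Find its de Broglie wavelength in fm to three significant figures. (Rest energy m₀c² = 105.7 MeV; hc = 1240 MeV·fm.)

Total energy E = KE + m₀c² = 457.0 + 105.7 = 562.7 MeV.
(pc)² = E² − (m₀c²)² = (562.7)² − (105.7)² = 3.055 × 10⁵ MeV², so pc = 552.7 MeV.
λ = hc/(pc) = 1240 MeV·fm / 552.7 MeV = 2.24 fm.

λ = 2.24 fm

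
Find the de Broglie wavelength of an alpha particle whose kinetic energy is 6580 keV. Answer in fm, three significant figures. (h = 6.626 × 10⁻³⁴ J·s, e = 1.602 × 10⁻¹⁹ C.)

KE = 6580 keV = 1.054 × 10⁻¹² J.
p = √(2mKE) = √(2 × 6.645 × 10⁻²⁷ × 1.054 × 10⁻¹²) = 1.184 × 10⁻¹⁹ kg·m/s.
λ = h/p = 6.626 × 10⁻³⁴ / 1.184 × 10⁻¹⁹ = 5.60 × 10⁻¹⁵ m = 5.60 fm.

λ = 5.60 fm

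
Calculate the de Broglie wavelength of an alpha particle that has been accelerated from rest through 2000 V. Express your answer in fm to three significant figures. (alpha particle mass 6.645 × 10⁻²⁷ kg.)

λ = 227 fm

KE = 2eV = 2 × 1.602 × 10⁻¹⁹ × 2000 = 6.408 × 10⁻¹⁶ J.
p = √(2mKE) = √(2 × 6.645 × 10⁻²⁷ × 6.408 × 10⁻¹⁶) = 2.918 × 10⁻²¹ kg·m/s.
λ = h/p = 6.626 × 10⁻³⁴ / 2.918 × 10⁻²¹ = 2.27 × 10⁻¹³ m = 227 fm.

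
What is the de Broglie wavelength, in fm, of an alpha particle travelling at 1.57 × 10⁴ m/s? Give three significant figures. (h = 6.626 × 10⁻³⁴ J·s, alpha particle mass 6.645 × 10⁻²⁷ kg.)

p = mv = 6.645 × 10⁻²⁷ × 1.57 × 10⁴ = 1.043 × 10⁻²² kg·m/s.
λ = h/p = 6.626 × 10⁻³⁴ / 1.043 × 10⁻²² = 6.35 × 10⁻¹² m = 6350 fm.

λ = 6350 fm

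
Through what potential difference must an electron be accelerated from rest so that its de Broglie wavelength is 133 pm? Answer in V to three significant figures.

p = h/λ = 6.626 × 10⁻³⁴ / 1.330 × 10⁻¹⁰ = 4.982 × 10⁻²⁴ kg·m/s.
KE = p²/(2m) = 1.362 × 10⁻¹⁷ J.
V = KE/e = 1.362 × 10⁻¹⁷ / (1.602 × 10⁻¹⁹) = 85.0 V.

V = 85.0 V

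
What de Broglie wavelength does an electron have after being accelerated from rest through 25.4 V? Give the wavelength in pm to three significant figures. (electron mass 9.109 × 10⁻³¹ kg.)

KE = eV = 1.602 × 10⁻¹⁹ × 25.40 = 4.069 × 10⁻¹⁸ J.
p = √(2mKE) = √(2 × 9.109 × 10⁻³¹ × 4.069 × 10⁻¹⁸) = 2.723 × 10⁻²⁴ kg·m/s.
λ = h/p = 6.626 × 10⁻³⁴ / 2.723 × 10⁻²⁴ = 2.43 × 10⁻¹⁰ m = 243 pm.

λ = 243 pm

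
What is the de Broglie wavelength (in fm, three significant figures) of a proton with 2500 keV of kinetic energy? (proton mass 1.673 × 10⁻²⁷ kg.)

KE = 2500 keV = 4.005 × 10⁻¹³ J.
p = √(2mKE) = √(2 × 1.673 × 10⁻²⁷ × 4.005 × 10⁻¹³) = 3.661 × 10⁻²⁰ kg·m/s.
λ = h/p = 6.626 × 10⁻³⁴ / 3.661 × 10⁻²⁰ = 1.81 × 10⁻¹⁴ m = 18.1 fm.

λ = 18.1 fm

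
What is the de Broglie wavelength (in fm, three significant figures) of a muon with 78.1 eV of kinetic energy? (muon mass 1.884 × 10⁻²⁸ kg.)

λ = 9650 fm

KE = 78.1 eV = 1.251 × 10⁻¹⁷ J.
p = √(2mKE) = √(2 × 1.884 × 10⁻²⁸ × 1.251 × 10⁻¹⁷) = 6.866 × 10⁻²³ kg·m/s.
λ = h/p = 6.626 × 10⁻³⁴ / 6.866 × 10⁻²³ = 9.65 × 10⁻¹² m = 9650 fm.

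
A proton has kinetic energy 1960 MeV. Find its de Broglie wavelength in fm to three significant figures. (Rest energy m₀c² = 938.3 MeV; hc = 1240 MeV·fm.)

Total energy E = KE + m₀c² = 1960 + 938.3 = 2898.3 MeV.
(pc)² = E² − (m₀c²)² = (2898.3)² − (938.3)² = 7.520 × 10⁶ MeV², so pc = 2742 MeV.
λ = hc/(pc) = 1240 MeV·fm / 2742 MeV = 0.452 fm.

λ = 0.452 fm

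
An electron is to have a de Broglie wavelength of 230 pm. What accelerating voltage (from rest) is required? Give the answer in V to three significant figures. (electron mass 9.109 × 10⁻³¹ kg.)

p = h/λ = 6.626 × 10⁻³⁴ / 2.300 × 10⁻¹⁰ = 2.881 × 10⁻²⁴ kg·m/s.
KE = p²/(2m) = 4.556 × 10⁻¹⁸ J.
V = KE/e = 4.556 × 10⁻¹⁸ / (1.602 × 10⁻¹⁹) = 28.4 V.

V = 28.4 V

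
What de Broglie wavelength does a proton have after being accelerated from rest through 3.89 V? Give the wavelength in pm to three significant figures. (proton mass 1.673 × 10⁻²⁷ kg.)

KE = eV = 1.602 × 10⁻¹⁹ × 3.890 = 6.232 × 10⁻¹⁹ J.
p = √(2mKE) = √(2 × 1.673 × 10⁻²⁷ × 6.232 × 10⁻¹⁹) = 4.566 × 10⁻²³ kg·m/s.
λ = h/p = 6.626 × 10⁻³⁴ / 4.566 × 10⁻²³ = 1.45 × 10⁻¹¹ m = 14.5 pm.

λ = 14.5 pm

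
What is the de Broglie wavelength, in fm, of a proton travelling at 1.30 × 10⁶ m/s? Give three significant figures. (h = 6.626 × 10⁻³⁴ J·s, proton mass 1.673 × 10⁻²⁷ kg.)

p = mv = 1.673 × 10⁻²⁷ × 1.30 × 10⁶ = 2.175 × 10⁻²¹ kg·m/s.
λ = h/p = 6.626 × 10⁻³⁴ / 2.175 × 10⁻²¹ = 3.05 × 10⁻¹³ m = 305 fm.

λ = 305 fm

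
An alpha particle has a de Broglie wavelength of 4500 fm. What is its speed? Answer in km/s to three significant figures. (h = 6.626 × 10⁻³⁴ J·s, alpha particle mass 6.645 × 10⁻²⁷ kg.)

v = 22.2 km/s

p = h/λ = 6.626 × 10⁻³⁴ / 4.500 × 10⁻¹² = 1.472 × 10⁻²² kg·m/s.
v = p/m = 1.472 × 10⁻²² / 6.645 × 10⁻²⁷ = 2.22 × 10⁴ m/s = 22.2 km/s.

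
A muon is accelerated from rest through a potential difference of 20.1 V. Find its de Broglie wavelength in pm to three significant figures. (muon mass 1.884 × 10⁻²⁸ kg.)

KE = eV = 1.602 × 10⁻¹⁹ × 20.10 = 3.220 × 10⁻¹⁸ J.
p = √(2mKE) = √(2 × 1.884 × 10⁻²⁸ × 3.220 × 10⁻¹⁸) = 3.483 × 10⁻²³ kg·m/s.
λ = h/p = 6.626 × 10⁻³⁴ / 3.483 × 10⁻²³ = 1.90 × 10⁻¹¹ m = 19.0 pm.

λ = 19.0 pm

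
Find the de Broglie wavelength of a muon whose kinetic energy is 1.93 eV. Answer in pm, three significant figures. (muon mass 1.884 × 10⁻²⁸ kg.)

KE = 1.93 eV = 3.092 × 10⁻¹⁹ J.
p = √(2mKE) = √(2 × 1.884 × 10⁻²⁸ × 3.092 × 10⁻¹⁹) = 1.079 × 10⁻²³ kg·m/s.
λ = h/p = 6.626 × 10⁻³⁴ / 1.079 × 10⁻²³ = 6.14 × 10⁻¹¹ m = 61.4 pm.

λ = 61.4 pm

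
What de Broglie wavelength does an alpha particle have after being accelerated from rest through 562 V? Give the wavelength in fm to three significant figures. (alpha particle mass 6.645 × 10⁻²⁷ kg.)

λ = 428 fm

KE = 2eV = 2 × 1.602 × 10⁻¹⁹ × 562.0 = 1.801 × 10⁻¹⁶ J.
p = √(2mKE) = √(2 × 6.645 × 10⁻²⁷ × 1.801 × 10⁻¹⁶) = 1.547 × 10⁻²¹ kg·m/s.
λ = h/p = 6.626 × 10⁻³⁴ / 1.547 × 10⁻²¹ = 4.28 × 10⁻¹³ m = 428 fm.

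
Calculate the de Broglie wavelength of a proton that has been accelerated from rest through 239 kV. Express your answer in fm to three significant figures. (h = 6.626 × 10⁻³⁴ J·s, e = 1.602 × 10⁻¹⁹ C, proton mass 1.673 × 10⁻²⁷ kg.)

λ = 58.5 fm

KE = eV = 1.602 × 10⁻¹⁹ × 2.390 × 10⁵ = 3.829 × 10⁻¹⁴ J.
p = √(2mKE) = √(2 × 1.673 × 10⁻²⁷ × 3.829 × 10⁻¹⁴) = 1.132 × 10⁻²⁰ kg·m/s.
λ = h/p = 6.626 × 10⁻³⁴ / 1.132 × 10⁻²⁰ = 5.85 × 10⁻¹⁴ m = 58.5 fm.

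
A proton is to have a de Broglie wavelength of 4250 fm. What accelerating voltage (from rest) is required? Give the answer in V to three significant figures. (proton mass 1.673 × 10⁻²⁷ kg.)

p = h/λ = 6.626 × 10⁻³⁴ / 4.250 × 10⁻¹² = 1.559 × 10⁻²² kg·m/s.
KE = p²/(2m) = 7.264 × 10⁻¹⁸ J.
V = KE/e = 7.264 × 10⁻¹⁸ / (1.602 × 10⁻¹⁹) = 45.3 V.

V = 45.3 V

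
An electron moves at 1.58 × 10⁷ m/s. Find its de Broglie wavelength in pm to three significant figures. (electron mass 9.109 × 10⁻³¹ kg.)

p = mv = 9.109 × 10⁻³¹ × 1.58 × 10⁷ = 1.439 × 10⁻²³ kg·m/s.
λ = h/p = 6.626 × 10⁻³⁴ / 1.439 × 10⁻²³ = 4.60 × 10⁻¹¹ m = 46.0 pm.

λ = 46.0 pm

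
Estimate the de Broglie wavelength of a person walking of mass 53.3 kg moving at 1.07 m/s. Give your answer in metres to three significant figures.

p = mv = 53.3 × 1.07 = 5.703 × 10¹ kg·m/s.
λ = h/p = 6.626 × 10⁻³⁴ / 5.703 × 10¹ = 1.16 × 10⁻³⁵ m.

λ = 1.16 × 10⁻³⁵ m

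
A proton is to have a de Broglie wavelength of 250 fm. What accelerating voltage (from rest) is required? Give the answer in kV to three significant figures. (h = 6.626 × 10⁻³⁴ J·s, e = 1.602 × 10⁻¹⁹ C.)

V = 13.1 kV

p = h/λ = 6.626 × 10⁻³⁴ / 2.500 × 10⁻¹³ = 2.650 × 10⁻²¹ kg·m/s.
KE = p²/(2m) = 2.099 × 10⁻¹⁵ J.
V = KE/e = 2.099 × 10⁻¹⁵ / (1.602 × 10⁻¹⁹) = 13.1 kV.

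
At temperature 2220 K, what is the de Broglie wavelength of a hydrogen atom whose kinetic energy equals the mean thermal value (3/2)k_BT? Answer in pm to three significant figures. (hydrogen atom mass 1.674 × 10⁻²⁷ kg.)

KE = (3/2)k_BT = 1.5 × 1.381 × 10⁻²³ × 2220 = 4.599 × 10⁻²⁰ J.
p = √(2mKE) = √(2 × 1.674 × 10⁻²⁷ × 4.599 × 10⁻²⁰) = 1.241 × 10⁻²³ kg·m/s.
λ = h/p = 5.34 × 10⁻¹¹ m = 53.4 pm.

λ = 53.4 pm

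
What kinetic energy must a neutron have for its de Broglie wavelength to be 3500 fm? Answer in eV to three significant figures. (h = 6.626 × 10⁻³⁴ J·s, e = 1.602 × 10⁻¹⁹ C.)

p = h/λ = 6.626 × 10⁻³⁴ / 3.500 × 10⁻¹² = 1.893 × 10⁻²² kg·m/s.
KE = p²/(2m) = (1.893 × 10⁻²²)² / (2 × 1.675 × 10⁻²⁷) = 1.070 × 10⁻¹⁷ J = 66.8 eV.

KE = 66.8 eV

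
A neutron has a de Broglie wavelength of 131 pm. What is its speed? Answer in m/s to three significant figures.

v = 3020 m/s

p = h/λ = 6.626 × 10⁻³⁴ / 1.310 × 10⁻¹⁰ = 5.058 × 10⁻²⁴ kg·m/s.
v = p/m = 5.058 × 10⁻²⁴ / 1.675 × 10⁻²⁷ = 3.02 × 10³ m/s = 3020 m/s.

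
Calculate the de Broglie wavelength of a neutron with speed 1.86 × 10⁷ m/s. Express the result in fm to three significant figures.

p = mv = 1.675 × 10⁻²⁷ × 1.86 × 10⁷ = 3.116 × 10⁻²⁰ kg·m/s.
λ = h/p = 6.626 × 10⁻³⁴ / 3.116 × 10⁻²⁰ = 2.13 × 10⁻¹⁴ m = 21.3 fm.

λ = 21.3 fm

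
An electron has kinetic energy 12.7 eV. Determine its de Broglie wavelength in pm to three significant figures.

KE = 12.7 eV = 2.035 × 10⁻¹⁸ J.
p = √(2mKE) = √(2 × 9.109 × 10⁻³¹ × 2.035 × 10⁻¹⁸) = 1.925 × 10⁻²⁴ kg·m/s.
λ = h/p = 6.626 × 10⁻³⁴ / 1.925 × 10⁻²⁴ = 3.44 × 10⁻¹⁰ m = 344 pm.

λ = 344 pm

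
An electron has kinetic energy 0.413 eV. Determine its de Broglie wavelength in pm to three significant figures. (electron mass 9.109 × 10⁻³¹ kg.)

λ = 1910 pm

KE = 0.413 eV = 6.616 × 10⁻²⁰ J.
p = √(2mKE) = √(2 × 9.109 × 10⁻³¹ × 6.616 × 10⁻²⁰) = 3.472 × 10⁻²⁵ kg·m/s.
λ = h/p = 6.626 × 10⁻³⁴ / 3.472 × 10⁻²⁵ = 1.91 × 10⁻⁹ m = 1910 pm.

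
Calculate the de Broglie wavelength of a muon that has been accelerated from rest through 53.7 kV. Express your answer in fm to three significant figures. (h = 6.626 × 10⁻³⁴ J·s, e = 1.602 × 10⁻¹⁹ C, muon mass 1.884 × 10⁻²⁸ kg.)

λ = 368 fm

KE = eV = 1.602 × 10⁻¹⁹ × 5.370 × 10⁴ = 8.603 × 10⁻¹⁵ J.
p = √(2mKE) = √(2 × 1.884 × 10⁻²⁸ × 8.603 × 10⁻¹⁵) = 1.800 × 10⁻²¹ kg·m/s.
λ = h/p = 6.626 × 10⁻³⁴ / 1.800 × 10⁻²¹ = 3.68 × 10⁻¹³ m = 368 fm.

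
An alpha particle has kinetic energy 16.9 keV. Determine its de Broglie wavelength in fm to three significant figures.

λ = 110 fm

KE = 16.9 keV = 2.707 × 10⁻¹⁵ J.
p = √(2mKE) = √(2 × 6.645 × 10⁻²⁷ × 2.707 × 10⁻¹⁵) = 5.998 × 10⁻²¹ kg·m/s.
λ = h/p = 6.626 × 10⁻³⁴ / 5.998 × 10⁻²¹ = 1.10 × 10⁻¹³ m = 110 fm.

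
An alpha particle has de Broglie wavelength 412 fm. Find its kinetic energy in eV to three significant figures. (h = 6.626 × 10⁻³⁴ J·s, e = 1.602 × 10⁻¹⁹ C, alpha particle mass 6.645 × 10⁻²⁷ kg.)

p = h/λ = 6.626 × 10⁻³⁴ / 4.120 × 10⁻¹³ = 1.608 × 10⁻²¹ kg·m/s.
KE = p²/(2m) = (1.608 × 10⁻²¹)² / (2 × 6.645 × 10⁻²⁷) = 1.946 × 10⁻¹⁶ J = 1210 eV.

KE = 1210 eV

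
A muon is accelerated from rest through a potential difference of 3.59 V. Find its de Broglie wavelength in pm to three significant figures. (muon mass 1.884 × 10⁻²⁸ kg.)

KE = eV = 1.602 × 10⁻¹⁹ × 3.590 = 5.751 × 10⁻¹⁹ J.
p = √(2mKE) = √(2 × 1.884 × 10⁻²⁸ × 5.751 × 10⁻¹⁹) = 1.472 × 10⁻²³ kg·m/s.
λ = h/p = 6.626 × 10⁻³⁴ / 1.472 × 10⁻²³ = 4.50 × 10⁻¹¹ m = 45.0 pm.

λ = 45.0 pm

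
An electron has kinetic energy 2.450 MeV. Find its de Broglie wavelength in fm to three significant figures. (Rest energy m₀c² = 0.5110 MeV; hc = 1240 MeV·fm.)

Total energy E = KE + m₀c² = 2.450 + 0.5110 = 2.9610 MeV.
(pc)² = E² − (m₀c²)² = (2.9610)² − (0.5110)² = 8.506 MeV², so pc = 2.917 MeV.
λ = hc/(pc) = 1240 MeV·fm / 2.917 MeV = 425 fm.

λ = 425 fm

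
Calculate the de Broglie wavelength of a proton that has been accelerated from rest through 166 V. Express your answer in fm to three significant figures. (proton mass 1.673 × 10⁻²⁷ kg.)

λ = 2220 fm

KE = eV = 1.602 × 10⁻¹⁹ × 166.0 = 2.659 × 10⁻¹⁷ J.
p = √(2mKE) = √(2 × 1.673 × 10⁻²⁷ × 2.659 × 10⁻¹⁷) = 2.983 × 10⁻²² kg·m/s.
λ = h/p = 6.626 × 10⁻³⁴ / 2.983 × 10⁻²² = 2.22 × 10⁻¹² m = 2220 fm.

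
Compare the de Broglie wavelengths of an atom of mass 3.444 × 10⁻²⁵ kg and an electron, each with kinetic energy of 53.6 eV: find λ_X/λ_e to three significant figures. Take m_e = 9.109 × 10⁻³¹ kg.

At fixed KE, p = √(2mKE) so λ = h/p ∝ 1/√m.
λ_X/λ_e = √(m_e/m_X) = √(9.109 × 10⁻³¹/3.444 × 10⁻²⁵) = √(2.645 × 10⁻⁶) = 1.63 × 10⁻³.

λ_X/λ_e = 1.63 × 10⁻³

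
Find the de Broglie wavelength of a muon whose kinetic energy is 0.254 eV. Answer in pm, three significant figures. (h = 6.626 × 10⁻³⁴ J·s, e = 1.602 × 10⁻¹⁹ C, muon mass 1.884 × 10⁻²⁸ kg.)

λ = 169 pm

KE = 0.254 eV = 4.069 × 10⁻²⁰ J.
p = √(2mKE) = √(2 × 1.884 × 10⁻²⁸ × 4.069 × 10⁻²⁰) = 3.916 × 10⁻²⁴ kg·m/s.
λ = h/p = 6.626 × 10⁻³⁴ / 3.916 × 10⁻²⁴ = 1.69 × 10⁻¹⁰ m = 169 pm.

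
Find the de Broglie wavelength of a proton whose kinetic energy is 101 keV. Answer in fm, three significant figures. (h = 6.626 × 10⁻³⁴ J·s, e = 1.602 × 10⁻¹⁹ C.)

λ = 90.1 fm

KE = 101 keV = 1.618 × 10⁻¹⁴ J.
p = √(2mKE) = √(2 × 1.673 × 10⁻²⁷ × 1.618 × 10⁻¹⁴) = 7.358 × 10⁻²¹ kg·m/s.
λ = h/p = 6.626 × 10⁻³⁴ / 7.358 × 10⁻²¹ = 9.01 × 10⁻¹⁴ m = 90.1 fm.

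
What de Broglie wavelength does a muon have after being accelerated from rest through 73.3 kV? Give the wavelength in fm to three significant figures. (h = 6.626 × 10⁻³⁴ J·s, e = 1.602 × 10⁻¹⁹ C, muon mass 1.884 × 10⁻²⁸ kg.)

λ = 315 fm

KE = eV = 1.602 × 10⁻¹⁹ × 7.330 × 10⁴ = 1.174 × 10⁻¹⁴ J.
p = √(2mKE) = √(2 × 1.884 × 10⁻²⁸ × 1.174 × 10⁻¹⁴) = 2.103 × 10⁻²¹ kg·m/s.
λ = h/p = 6.626 × 10⁻³⁴ / 2.103 × 10⁻²¹ = 3.15 × 10⁻¹³ m = 315 fm.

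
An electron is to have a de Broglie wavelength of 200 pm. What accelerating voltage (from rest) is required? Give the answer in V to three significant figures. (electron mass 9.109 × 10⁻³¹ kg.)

V = 37.6 V

p = h/λ = 6.626 × 10⁻³⁴ / 2.000 × 10⁻¹⁰ = 3.313 × 10⁻²⁴ kg·m/s.
KE = p²/(2m) = 6.025 × 10⁻¹⁸ J.
V = KE/e = 6.025 × 10⁻¹⁸ / (1.602 × 10⁻¹⁹) = 37.6 V.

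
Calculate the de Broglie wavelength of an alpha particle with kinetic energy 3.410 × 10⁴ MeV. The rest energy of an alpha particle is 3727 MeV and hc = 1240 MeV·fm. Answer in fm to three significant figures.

Total energy E = KE + m₀c² = 3.410 × 10⁴ + 3727 = 37827 MeV.
(pc)² = E² − (m₀c²)² = (37827)² − (3727)² = 1.417 × 10⁹ MeV², so pc = 3.764 × 10⁴ MeV.
λ = hc/(pc) = 1240 MeV·fm / 3.764 × 10⁴ MeV = 0.0329 fm.

λ = 0.0329 fm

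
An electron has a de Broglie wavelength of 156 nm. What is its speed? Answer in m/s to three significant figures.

p = h/λ = 6.626 × 10⁻³⁴ / 1.560 × 10⁻⁷ = 4.247 × 10⁻²⁷ kg·m/s.
v = p/m = 4.247 × 10⁻²⁷ / 9.109 × 10⁻³¹ = 4.66 × 10³ m/s = 4660 m/s.

v = 4660 m/s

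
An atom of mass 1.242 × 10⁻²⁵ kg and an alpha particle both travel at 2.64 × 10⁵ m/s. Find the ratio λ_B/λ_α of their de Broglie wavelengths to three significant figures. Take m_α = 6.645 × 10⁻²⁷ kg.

At fixed v, p = mv so λ = h/(mv) ∝ 1/m.
λ_B/λ_α = m_α/m_B = 6.645 × 10⁻²⁷/1.242 × 10⁻²⁵ = 0.0535.

λ_B/λ_α = 0.0535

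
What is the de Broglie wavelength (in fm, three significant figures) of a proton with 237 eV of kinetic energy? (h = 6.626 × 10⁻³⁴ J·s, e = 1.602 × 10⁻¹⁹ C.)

KE = 237 eV = 3.797 × 10⁻¹⁷ J.
p = √(2mKE) = √(2 × 1.673 × 10⁻²⁷ × 3.797 × 10⁻¹⁷) = 3.564 × 10⁻²² kg·m/s.
λ = h/p = 6.626 × 10⁻³⁴ / 3.564 × 10⁻²² = 1.86 × 10⁻¹² m = 1860 fm.

λ = 1860 fm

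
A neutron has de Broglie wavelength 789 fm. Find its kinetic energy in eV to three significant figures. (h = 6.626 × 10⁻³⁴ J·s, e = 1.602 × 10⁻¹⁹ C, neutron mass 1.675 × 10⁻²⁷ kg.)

KE = 1310 eV

p = h/λ = 6.626 × 10⁻³⁴ / 7.890 × 10⁻¹³ = 8.398 × 10⁻²² kg·m/s.
KE = p²/(2m) = (8.398 × 10⁻²²)² / (2 × 1.675 × 10⁻²⁷) = 2.105 × 10⁻¹⁶ J = 1310 eV.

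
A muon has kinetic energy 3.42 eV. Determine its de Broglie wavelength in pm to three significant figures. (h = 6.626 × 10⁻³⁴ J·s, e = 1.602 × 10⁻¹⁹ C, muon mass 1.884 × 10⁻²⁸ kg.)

λ = 46.1 pm

KE = 3.42 eV = 5.479 × 10⁻¹⁹ J.
p = √(2mKE) = √(2 × 1.884 × 10⁻²⁸ × 5.479 × 10⁻¹⁹) = 1.437 × 10⁻²³ kg·m/s.
λ = h/p = 6.626 × 10⁻³⁴ / 1.437 × 10⁻²³ = 4.61 × 10⁻¹¹ m = 46.1 pm.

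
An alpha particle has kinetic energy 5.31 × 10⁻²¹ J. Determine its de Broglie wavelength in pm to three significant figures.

λ = 78.9 pm

p = √(2mKE) = √(2 × 6.645 × 10⁻²⁷ × 5.310 × 10⁻²¹) = 8.401 × 10⁻²⁴ kg·m/s.
λ = h/p = 6.626 × 10⁻³⁴ / 8.401 × 10⁻²⁴ = 7.89 × 10⁻¹¹ m = 78.9 pm.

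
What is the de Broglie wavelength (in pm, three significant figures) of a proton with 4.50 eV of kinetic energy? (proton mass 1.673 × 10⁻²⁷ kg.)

λ = 13.5 pm

KE = 4.50 eV = 7.209 × 10⁻¹⁹ J.
p = √(2mKE) = √(2 × 1.673 × 10⁻²⁷ × 7.209 × 10⁻¹⁹) = 4.911 × 10⁻²³ kg·m/s.
λ = h/p = 6.626 × 10⁻³⁴ / 4.911 × 10⁻²³ = 1.35 × 10⁻¹¹ m = 13.5 pm.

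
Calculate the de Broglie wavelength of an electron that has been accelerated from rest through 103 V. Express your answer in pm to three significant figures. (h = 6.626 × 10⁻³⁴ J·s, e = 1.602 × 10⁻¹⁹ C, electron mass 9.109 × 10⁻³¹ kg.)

KE = eV = 1.602 × 10⁻¹⁹ × 103.0 = 1.650 × 10⁻¹⁷ J.
p = √(2mKE) = √(2 × 9.109 × 10⁻³¹ × 1.650 × 10⁻¹⁷) = 5.483 × 10⁻²⁴ kg·m/s.
λ = h/p = 6.626 × 10⁻³⁴ / 5.483 × 10⁻²⁴ = 1.21 × 10⁻¹⁰ m = 121 pm.

λ = 121 pm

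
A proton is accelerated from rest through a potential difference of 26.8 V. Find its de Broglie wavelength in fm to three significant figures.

KE = eV = 1.602 × 10⁻¹⁹ × 26.80 = 4.293 × 10⁻¹⁸ J.
p = √(2mKE) = √(2 × 1.673 × 10⁻²⁷ × 4.293 × 10⁻¹⁸) = 1.199 × 10⁻²² kg·m/s.
λ = h/p = 6.626 × 10⁻³⁴ / 1.199 × 10⁻²² = 5.53 × 10⁻¹² m = 5530 fm.

λ = 5530 fm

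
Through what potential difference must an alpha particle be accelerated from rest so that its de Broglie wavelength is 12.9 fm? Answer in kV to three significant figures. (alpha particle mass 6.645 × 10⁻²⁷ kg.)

V = 620 kV

p = h/λ = 6.626 × 10⁻³⁴ / 1.290 × 10⁻¹⁴ = 5.136 × 10⁻²⁰ kg·m/s.
KE = p²/(2m) = 1.985 × 10⁻¹³ J.
V = KE/2e = 1.985 × 10⁻¹³ / (2 × 1.602 × 10⁻¹⁹) = 620 kV.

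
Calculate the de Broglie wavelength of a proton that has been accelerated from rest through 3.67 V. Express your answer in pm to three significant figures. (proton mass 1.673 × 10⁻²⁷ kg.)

KE = eV = 1.602 × 10⁻¹⁹ × 3.670 = 5.879 × 10⁻¹⁹ J.
p = √(2mKE) = √(2 × 1.673 × 10⁻²⁷ × 5.879 × 10⁻¹⁹) = 4.435 × 10⁻²³ kg·m/s.
λ = h/p = 6.626 × 10⁻³⁴ / 4.435 × 10⁻²³ = 1.49 × 10⁻¹¹ m = 14.9 pm.

λ = 14.9 pm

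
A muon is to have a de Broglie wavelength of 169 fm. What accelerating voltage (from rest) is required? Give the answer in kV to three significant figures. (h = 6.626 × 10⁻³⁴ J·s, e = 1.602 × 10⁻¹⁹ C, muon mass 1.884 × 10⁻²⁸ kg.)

V = 255 kV

p = h/λ = 6.626 × 10⁻³⁴ / 1.690 × 10⁻¹³ = 3.921 × 10⁻²¹ kg·m/s.
KE = p²/(2m) = 4.080 × 10⁻¹⁴ J.
V = KE/e = 4.080 × 10⁻¹⁴ / (1.602 × 10⁻¹⁹) = 255 kV.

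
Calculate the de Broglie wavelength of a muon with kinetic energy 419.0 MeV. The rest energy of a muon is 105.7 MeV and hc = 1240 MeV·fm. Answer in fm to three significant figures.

λ = 2.41 fm

Total energy E = KE + m₀c² = 419.0 + 105.7 = 524.7 MeV.
(pc)² = E² − (m₀c²)² = (524.7)² − (105.7)² = 2.641 × 10⁵ MeV², so pc = 513.9 MeV.
λ = hc/(pc) = 1240 MeV·fm / 513.9 MeV = 2.41 fm.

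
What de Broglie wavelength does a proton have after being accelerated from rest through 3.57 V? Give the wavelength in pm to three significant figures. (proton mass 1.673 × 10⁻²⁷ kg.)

λ = 15.1 pm

KE = eV = 1.602 × 10⁻¹⁹ × 3.570 = 5.719 × 10⁻¹⁹ J.
p = √(2mKE) = √(2 × 1.673 × 10⁻²⁷ × 5.719 × 10⁻¹⁹) = 4.374 × 10⁻²³ kg·m/s.
λ = h/p = 6.626 × 10⁻³⁴ / 4.374 × 10⁻²³ = 1.51 × 10⁻¹¹ m = 15.1 pm.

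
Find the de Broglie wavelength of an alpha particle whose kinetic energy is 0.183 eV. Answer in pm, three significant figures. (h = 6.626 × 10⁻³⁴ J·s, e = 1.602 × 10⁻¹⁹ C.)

λ = 33.6 pm

KE = 0.183 eV = 2.932 × 10⁻²⁰ J.
p = √(2mKE) = √(2 × 6.645 × 10⁻²⁷ × 2.932 × 10⁻²⁰) = 1.974 × 10⁻²³ kg·m/s.
λ = h/p = 6.626 × 10⁻³⁴ / 1.974 × 10⁻²³ = 3.36 × 10⁻¹¹ m = 33.6 pm.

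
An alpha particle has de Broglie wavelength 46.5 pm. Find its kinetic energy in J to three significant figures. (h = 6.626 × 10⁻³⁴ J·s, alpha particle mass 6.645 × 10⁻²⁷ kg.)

p = h/λ = 6.626 × 10⁻³⁴ / 4.650 × 10⁻¹¹ = 1.425 × 10⁻²³ kg·m/s.
KE = p²/(2m) = (1.425 × 10⁻²³)² / (2 × 6.645 × 10⁻²⁷) = 1.528 × 10⁻²⁰ J = 1.53 × 10⁻²⁰ J.

KE = 1.53 × 10⁻²⁰ J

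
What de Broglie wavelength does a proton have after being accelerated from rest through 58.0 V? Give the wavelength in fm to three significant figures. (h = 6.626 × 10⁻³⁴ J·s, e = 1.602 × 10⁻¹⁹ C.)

λ = 3760 fm

KE = eV = 1.602 × 10⁻¹⁹ × 58.00 = 9.292 × 10⁻¹⁸ J.
p = √(2mKE) = √(2 × 1.673 × 10⁻²⁷ × 9.292 × 10⁻¹⁸) = 1.763 × 10⁻²² kg·m/s.
λ = h/p = 6.626 × 10⁻³⁴ / 1.763 × 10⁻²² = 3.76 × 10⁻¹² m = 3760 fm.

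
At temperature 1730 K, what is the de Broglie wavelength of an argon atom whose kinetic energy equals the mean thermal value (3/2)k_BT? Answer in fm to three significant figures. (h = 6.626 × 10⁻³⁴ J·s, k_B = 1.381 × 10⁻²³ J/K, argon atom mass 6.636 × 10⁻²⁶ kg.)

KE = (3/2)k_BT = 1.5 × 1.381 × 10⁻²³ × 1730 = 3.584 × 10⁻²⁰ J.
p = √(2mKE) = √(2 × 6.636 × 10⁻²⁶ × 3.584 × 10⁻²⁰) = 6.897 × 10⁻²³ kg·m/s.
λ = h/p = 9.61 × 10⁻¹² m = 9610 fm.

λ = 9610 fm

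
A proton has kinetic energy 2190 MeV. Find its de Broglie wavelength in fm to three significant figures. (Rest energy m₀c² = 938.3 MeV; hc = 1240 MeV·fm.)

Total energy E = KE + m₀c² = 2190 + 938.3 = 3128.3 MeV.
(pc)² = E² − (m₀c²)² = (3128.3)² − (938.3)² = 8.906 × 10⁶ MeV², so pc = 2984 MeV.
λ = hc/(pc) = 1240 MeV·fm / 2984 MeV = 0.416 fm.

λ = 0.416 fm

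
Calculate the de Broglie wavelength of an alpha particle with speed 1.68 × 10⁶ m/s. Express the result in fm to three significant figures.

λ = 59.4 fm

p = mv = 6.645 × 10⁻²⁷ × 1.68 × 10⁶ = 1.116 × 10⁻²⁰ kg·m/s.
λ = h/p = 6.626 × 10⁻³⁴ / 1.116 × 10⁻²⁰ = 5.94 × 10⁻¹⁴ m = 59.4 fm.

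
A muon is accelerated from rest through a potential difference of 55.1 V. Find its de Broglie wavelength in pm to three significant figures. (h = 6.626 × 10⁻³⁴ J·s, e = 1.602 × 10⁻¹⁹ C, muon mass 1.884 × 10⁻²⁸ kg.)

KE = eV = 1.602 × 10⁻¹⁹ × 55.10 = 8.827 × 10⁻¹⁸ J.
p = √(2mKE) = √(2 × 1.884 × 10⁻²⁸ × 8.827 × 10⁻¹⁸) = 5.767 × 10⁻²³ kg·m/s.
λ = h/p = 6.626 × 10⁻³⁴ / 5.767 × 10⁻²³ = 1.15 × 10⁻¹¹ m = 11.5 pm.

λ = 11.5 pm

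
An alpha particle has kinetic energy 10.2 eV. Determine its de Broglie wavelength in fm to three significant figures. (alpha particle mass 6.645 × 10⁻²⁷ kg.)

λ = 4500 fm

KE = 10.2 eV = 1.634 × 10⁻¹⁸ J.
p = √(2mKE) = √(2 × 6.645 × 10⁻²⁷ × 1.634 × 10⁻¹⁸) = 1.474 × 10⁻²² kg·m/s.
λ = h/p = 6.626 × 10⁻³⁴ / 1.474 × 10⁻²² = 4.50 × 10⁻¹² m = 4500 fm.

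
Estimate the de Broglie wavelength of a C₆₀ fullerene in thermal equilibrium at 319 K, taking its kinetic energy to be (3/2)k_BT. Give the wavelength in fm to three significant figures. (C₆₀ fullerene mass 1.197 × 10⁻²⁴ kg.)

λ = 5270 fm

KE = (3/2)k_BT = 1.5 × 1.381 × 10⁻²³ × 319 = 6.608 × 10⁻²¹ J.
p = √(2mKE) = √(2 × 1.197 × 10⁻²⁴ × 6.608 × 10⁻²¹) = 1.258 × 10⁻²² kg·m/s.
λ = h/p = 5.27 × 10⁻¹² m = 5270 fm.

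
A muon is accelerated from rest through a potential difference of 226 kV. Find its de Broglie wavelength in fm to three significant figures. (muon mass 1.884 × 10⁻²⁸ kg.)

λ = 179 fm

KE = eV = 1.602 × 10⁻¹⁹ × 2.260 × 10⁵ = 3.621 × 10⁻¹⁴ J.
p = √(2mKE) = √(2 × 1.884 × 10⁻²⁸ × 3.621 × 10⁻¹⁴) = 3.694 × 10⁻²¹ kg·m/s.
λ = h/p = 6.626 × 10⁻³⁴ / 3.694 × 10⁻²¹ = 1.79 × 10⁻¹³ m = 179 fm.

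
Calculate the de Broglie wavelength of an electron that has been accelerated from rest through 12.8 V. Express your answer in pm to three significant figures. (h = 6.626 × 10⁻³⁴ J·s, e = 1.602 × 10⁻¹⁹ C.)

KE = eV = 1.602 × 10⁻¹⁹ × 12.80 = 2.051 × 10⁻¹⁸ J.
p = √(2mKE) = √(2 × 9.109 × 10⁻³¹ × 2.051 × 10⁻¹⁸) = 1.933 × 10⁻²⁴ kg·m/s.
λ = h/p = 6.626 × 10⁻³⁴ / 1.933 × 10⁻²⁴ = 3.43 × 10⁻¹⁰ m = 343 pm.

λ = 343 pm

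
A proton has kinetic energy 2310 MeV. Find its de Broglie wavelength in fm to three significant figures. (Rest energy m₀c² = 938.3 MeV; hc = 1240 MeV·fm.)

Total energy E = KE + m₀c² = 2310 + 938.3 = 3248.3 MeV.
(pc)² = E² − (m₀c²)² = (3248.3)² − (938.3)² = 9.671 × 10⁶ MeV², so pc = 3110 MeV.
λ = hc/(pc) = 1240 MeV·fm / 3110 MeV = 0.399 fm.

λ = 0.399 fm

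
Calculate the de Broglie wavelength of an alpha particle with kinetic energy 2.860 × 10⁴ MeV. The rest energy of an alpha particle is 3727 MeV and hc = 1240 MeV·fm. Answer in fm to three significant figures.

λ = 0.0386 fm

Total energy E = KE + m₀c² = 2.860 × 10⁴ + 3727 = 32327 MeV.
(pc)² = E² − (m₀c²)² = (32327)² − (3727)² = 1.031 × 10⁹ MeV², so pc = 3.211 × 10⁴ MeV.
λ = hc/(pc) = 1240 MeV·fm / 3.211 × 10⁴ MeV = 0.0386 fm.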